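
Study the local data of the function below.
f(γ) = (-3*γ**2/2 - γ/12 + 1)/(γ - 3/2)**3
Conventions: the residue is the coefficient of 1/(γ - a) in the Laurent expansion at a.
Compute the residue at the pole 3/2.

The residue is -3/2.

At the order-3 pole 3/2 set g(γ) = (γ - (3/2))^3*f(γ) = -3*γ**2/2 - γ/12 + 1.
Order-3 pole: residue = g''(a)/2; g''(3/2) = -3, so the residue is -3/2.


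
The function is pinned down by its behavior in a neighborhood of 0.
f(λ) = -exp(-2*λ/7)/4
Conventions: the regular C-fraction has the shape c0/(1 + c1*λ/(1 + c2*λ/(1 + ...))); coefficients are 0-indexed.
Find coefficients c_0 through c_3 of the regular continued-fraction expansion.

The regular C-fraction coefficients are [-1/4, 2/7, -1/7, 1/21].

Taylor coefficients (expand at 0): a_0 = -1/4, a_1 = 1/14, a_2 = -1/98, a_3 = 1/1029.
c0 = a_0 = -1/4. Peel one level at a time: if S = 1 + c*λ/S' with S'(0) = 1, then c is the λ-coefficient of S and S' = c*λ/(S - 1).
S_1 = c0/f = 1 + (2/7)*λ + (2/49)*λ^2 + ...; c1 = 2/7.
S_2 = c1*λ/(S_1 - 1) = 1 + (-1/7)*λ + (1/147)*λ^2 + ...; c2 = -1/7.
S_3 = c2*λ/(S_2 - 1) = 1 + (1/21)*λ + ...; c3 = 1/21.


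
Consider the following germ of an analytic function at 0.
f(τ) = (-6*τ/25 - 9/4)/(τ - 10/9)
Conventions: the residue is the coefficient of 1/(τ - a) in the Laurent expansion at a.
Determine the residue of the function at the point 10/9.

The residue is -151/60.

At the order-1 pole 10/9 set g(τ) = (τ - (10/9))*f(τ) = -6*τ/25 - 9/4.
Simple pole: residue = g(a) at a = 10/9, which is -151/60.


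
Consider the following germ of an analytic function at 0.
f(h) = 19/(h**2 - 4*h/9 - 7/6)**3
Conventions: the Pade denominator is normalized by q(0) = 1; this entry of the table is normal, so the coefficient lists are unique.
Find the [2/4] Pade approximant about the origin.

Taylor coefficients needed (expand at 0): a_0 = -4104/343, a_1 = 32832/2401, a_2 = -692208/16807, a_3 = 6294016/117649, a_4 = -83321536/823543, a_5 = 337240576/2470629, a_6 = -33288513152/155649627.
Write the denominator as Q(h) = 1 + q1*h + q2*h^2 + q3*h^3 + q4*h^4. Requiring Q*f - P = O(h^7) with deg P <= 2 kills the coefficients of h^3..h^6 in Q*f:
  h^3: a_3 + q1*a_2 + q2*a_1 + q3*a_0 = 0, i.e. 6294016/117649 + (-692208/16807)*q1 + (32832/2401)*q2 + (-4104/343)*q3 = 0.
  h^4: a_4 + q1*a_3 + q2*a_2 + q3*a_1 + q4*a_0 = 0, i.e. -83321536/823543 + (6294016/117649)*q1 + (-692208/16807)*q2 + (32832/2401)*q3 + (-4104/343)*q4 = 0.
  h^5: a_5 + q1*a_4 + q2*a_3 + q3*a_2 + q4*a_1 = 0, i.e. 337240576/2470629 + (-83321536/823543)*q1 + (6294016/117649)*q2 + (-692208/16807)*q3 + (32832/2401)*q4 = 0.
  h^6: a_6 + q1*a_5 + q2*a_4 + q3*a_3 + q4*a_2 = 0, i.e. -33288513152/155649627 + (337240576/2470629)*q1 + (-83321536/823543)*q2 + (6294016/117649)*q3 + (-692208/16807)*q4 = 0.
Solving this linear system: q1 = 821440/764477, q2 = -29521264/16054017, q3 = -1344159680/1011403071, q4 = 390867304/337134357.
The numerator is Q*f truncated at degree 2: P0 = a_0 = -4104/343; P1 = a_1 + q1*a_0 = 30632256/37459373; P2 = a_2 + q1*a_1 + q2*a_0 = -168206544/37459373.

The Pade approximant has numerator coefficients [-4104/343, 30632256/37459373, -168206544/37459373]; denominator coefficients [1, 821440/764477, -29521264/16054017, -1344159680/1011403071, 390867304/337134357].


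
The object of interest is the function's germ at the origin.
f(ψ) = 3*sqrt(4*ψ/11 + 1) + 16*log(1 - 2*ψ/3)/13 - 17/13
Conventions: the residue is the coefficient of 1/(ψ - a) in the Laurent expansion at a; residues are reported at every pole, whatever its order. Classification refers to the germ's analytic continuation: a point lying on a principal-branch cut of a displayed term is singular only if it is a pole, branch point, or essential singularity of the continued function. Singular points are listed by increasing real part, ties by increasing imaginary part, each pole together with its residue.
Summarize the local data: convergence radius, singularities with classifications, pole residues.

Radius of convergence at 0: 3/2.
At -11/4: an algebraic (square-root) branch point.
At 3/2: a logarithmic branch point.

Branch term (16/13)*log(1 - ψ/(3/2)): its argument vanishes at ψ = 3/2, a logarithmic branch point, modulus 3/2.
Branch term (3)*sqrt(1 - ψ/(-11/4)): its argument vanishes at ψ = -11/4, a square-root branch point, modulus 11/4.
The radius of convergence is the smallest modulus among the singular points: 3/2.
List the singular points by increasing real part (a conjugate pair: the negative imaginary part first).


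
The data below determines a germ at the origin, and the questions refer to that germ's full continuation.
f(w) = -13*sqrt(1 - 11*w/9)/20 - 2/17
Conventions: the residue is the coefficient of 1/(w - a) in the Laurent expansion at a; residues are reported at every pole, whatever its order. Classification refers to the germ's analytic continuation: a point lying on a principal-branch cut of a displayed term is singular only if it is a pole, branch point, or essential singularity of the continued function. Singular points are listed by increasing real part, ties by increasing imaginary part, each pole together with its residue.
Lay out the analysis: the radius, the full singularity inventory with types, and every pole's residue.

Radius of convergence at 0: 9/11.
At 9/11: an algebraic (square-root) branch point.

Branch term (-13/20)*sqrt(1 - w/(9/11)): its argument vanishes at w = 9/11, a square-root branch point, modulus 9/11.
The radius of convergence is the smallest modulus among the singular points: 9/11.


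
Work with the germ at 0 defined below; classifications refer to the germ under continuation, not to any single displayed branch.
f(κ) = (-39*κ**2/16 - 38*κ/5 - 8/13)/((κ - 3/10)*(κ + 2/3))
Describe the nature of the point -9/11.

Denominator factors: κ + 2/3 = -5/33 at κ = -9/11; κ - 3/10 = -123/110 at κ = -9/11 — none vanishes.
So the germ continues analytically to -9/11.

The point is a regular point.


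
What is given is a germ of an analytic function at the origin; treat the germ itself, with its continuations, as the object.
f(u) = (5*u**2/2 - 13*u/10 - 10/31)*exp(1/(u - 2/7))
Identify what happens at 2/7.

The point is an essential singularity.

The exponent 1/(u - (2/7)) has a pole at 2/7, so exp(1/(u - (2/7))) takes every nonzero value near it: an essential singularity (not a pole of any order).


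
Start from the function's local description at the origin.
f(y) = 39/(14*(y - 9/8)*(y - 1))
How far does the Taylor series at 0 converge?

Denominator factor (y - 9/8): pole of order 1 at 9/8, modulus 9/8.
Denominator factor (y - 1): pole of order 1 at 1, modulus 1.
The radius of convergence is the smallest modulus among the singular points: 1.

The radius of convergence is 1.


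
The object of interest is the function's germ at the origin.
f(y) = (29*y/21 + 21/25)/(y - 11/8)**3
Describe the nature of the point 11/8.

The point is a pole of order 3.

The denominator factor y - 11/8 vanishes at 11/8 and appears to the power 3; the numerator there equals 11503/4200, nonzero, and no other factor vanishes.
Hence a pole whose order is the multiplicity, 3.


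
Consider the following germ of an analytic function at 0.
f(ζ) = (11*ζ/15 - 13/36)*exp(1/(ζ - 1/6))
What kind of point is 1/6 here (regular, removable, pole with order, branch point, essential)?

The exponent 1/(ζ - (1/6)) has a pole at 1/6, so exp(1/(ζ - (1/6))) takes every nonzero value near it: an essential singularity (not a pole of any order).

The point is an essential singularity.


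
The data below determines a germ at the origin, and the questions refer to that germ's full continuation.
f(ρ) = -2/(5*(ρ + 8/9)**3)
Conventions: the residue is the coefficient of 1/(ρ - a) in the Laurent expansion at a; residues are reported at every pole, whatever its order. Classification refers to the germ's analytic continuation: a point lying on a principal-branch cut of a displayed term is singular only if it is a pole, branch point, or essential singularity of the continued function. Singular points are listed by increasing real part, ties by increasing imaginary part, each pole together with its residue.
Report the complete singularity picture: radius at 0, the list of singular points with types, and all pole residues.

Denominator factor (ρ + 8/9)^3: pole of order 3 at -8/9, modulus 8/9.
The radius of convergence is the smallest modulus among the singular points: 8/9.
At the order-3 pole -8/9 set g(ρ) = (ρ - (-8/9))^3*f(ρ) = -2/5.
Order-3 pole: residue = g''(a)/2; g''(-8/9) = 0, so the residue is 0.

Radius of convergence at 0: 8/9.
At -8/9: a pole of order 3; residue 0.


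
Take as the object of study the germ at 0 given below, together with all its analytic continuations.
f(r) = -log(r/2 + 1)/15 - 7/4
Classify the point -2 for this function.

The term (-1/15)*log(1 - r/(-2)) has argument 1 - -2/(-2) = 0 at -2: a logarithmic (infinitely-sheeted) branch point; the remaining terms are analytic or single-valued there.

The point is a logarithmic branch point.


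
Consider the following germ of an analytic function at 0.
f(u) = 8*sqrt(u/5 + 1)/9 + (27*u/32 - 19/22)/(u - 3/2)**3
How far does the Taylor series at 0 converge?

Denominator factor (u - 3/2)^3: pole of order 3 at 3/2, modulus 3/2.
Branch term (8/9)*sqrt(1 - u/(-5)): its argument vanishes at u = -5, a square-root branch point, modulus 5.
The radius of convergence is the smallest modulus among the singular points: 3/2.

The radius of convergence is 3/2.


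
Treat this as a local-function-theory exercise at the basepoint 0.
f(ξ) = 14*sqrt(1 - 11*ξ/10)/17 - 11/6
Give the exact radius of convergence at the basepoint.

Branch term (14/17)*sqrt(1 - ξ/(10/11)): its argument vanishes at ξ = 10/11, a square-root branch point, modulus 10/11.
The radius of convergence is the smallest modulus among the singular points: 10/11.

The radius of convergence is 10/11.


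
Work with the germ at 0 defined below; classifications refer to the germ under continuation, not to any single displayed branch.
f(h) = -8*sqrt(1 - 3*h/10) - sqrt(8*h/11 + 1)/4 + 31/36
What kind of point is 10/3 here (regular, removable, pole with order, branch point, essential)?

The point is an algebraic (square-root) branch point.

The term (-8)*sqrt(1 - h/(10/3)) has argument 1 - 10/3/(10/3) = 0 at 10/3: a square-root (algebraic, two-sheeted) branch point; the remaining terms are analytic or single-valued there.


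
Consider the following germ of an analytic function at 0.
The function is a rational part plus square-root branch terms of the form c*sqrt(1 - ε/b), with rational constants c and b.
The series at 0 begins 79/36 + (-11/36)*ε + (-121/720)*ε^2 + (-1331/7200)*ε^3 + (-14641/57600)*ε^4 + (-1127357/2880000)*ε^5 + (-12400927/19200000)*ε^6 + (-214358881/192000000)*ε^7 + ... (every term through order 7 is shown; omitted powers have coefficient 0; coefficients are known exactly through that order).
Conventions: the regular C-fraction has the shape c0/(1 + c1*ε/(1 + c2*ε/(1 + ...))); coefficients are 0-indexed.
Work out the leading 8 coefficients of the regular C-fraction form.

Taylor coefficients (read off): a_0 = 79/36, a_1 = -11/36, a_2 = -121/720, a_3 = -1331/7200, a_4 = -14641/57600, a_5 = -1127357/2880000, a_6 = -12400927/19200000, a_7 = -214358881/192000000.
c0 = a_0 = 79/36. Peel one level at a time: if S = 1 + c*ε/S' with S'(0) = 1, then c is the ε-coefficient of S and S' = c*ε/(S - 1).
S_1 = c0/f = 1 + (11/79)*ε + (11979/124820)*ε^2 + ...; c1 = 11/79.
S_2 = c1*ε/(S_1 - 1) = 1 + (-1089/1580)*ε + (-121/400)*ε^2 + ...; c2 = -1089/1580.
S_3 = c2*ε/(S_2 - 1) = 1 + (-79/180)*ε + (-9401/32400)*ε^2 + ...; c3 = -79/180.
S_4 = c3*ε/(S_3 - 1) = 1 + (-119/180)*ε + (-121/400)*ε^2 + ...; c4 = -119/180.
S_5 = c4*ε/(S_4 - 1) = 1 + (-1089/2380)*ε + (-1665081/5664400)*ε^2 + ...; c5 = -1089/2380.
S_6 = c5*ε/(S_5 - 1) = 1 + (-1529/2380)*ε + (-121/400)*ε^2 + ...; c6 = -1529/2380.
S_7 = c6*ε/(S_6 - 1) = 1 + (-1309/2780)*ε + ...; c7 = -1309/2780.

The regular C-fraction coefficients are [79/36, 11/79, -1089/1580, -79/180, -119/180, -1089/2380, -1529/2380, -1309/2780].


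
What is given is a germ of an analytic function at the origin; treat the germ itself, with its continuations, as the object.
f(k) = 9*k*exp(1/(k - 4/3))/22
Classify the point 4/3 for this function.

The exponent 1/(k - (4/3)) has a pole at 4/3, so exp(1/(k - (4/3))) takes every nonzero value near it: an essential singularity (not a pole of any order).

The point is an essential singularity.


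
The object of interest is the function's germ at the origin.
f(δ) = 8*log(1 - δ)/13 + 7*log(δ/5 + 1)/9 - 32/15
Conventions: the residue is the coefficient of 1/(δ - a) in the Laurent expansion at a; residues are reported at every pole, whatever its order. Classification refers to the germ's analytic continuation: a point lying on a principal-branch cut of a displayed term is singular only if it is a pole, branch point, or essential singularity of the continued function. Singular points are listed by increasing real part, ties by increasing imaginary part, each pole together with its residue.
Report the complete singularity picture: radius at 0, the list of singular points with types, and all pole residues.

Branch term (7/9)*log(1 - δ/(-5)): its argument vanishes at δ = -5, a logarithmic branch point, modulus 5.
Branch term (8/13)*log(1 - δ/(1)): its argument vanishes at δ = 1, a logarithmic branch point, modulus 1.
The radius of convergence is the smallest modulus among the singular points: 1.
List the singular points by increasing real part (a conjugate pair: the negative imaginary part first).

Radius of convergence at 0: 1.
At -5: a logarithmic branch point.
At 1: a logarithmic branch point.


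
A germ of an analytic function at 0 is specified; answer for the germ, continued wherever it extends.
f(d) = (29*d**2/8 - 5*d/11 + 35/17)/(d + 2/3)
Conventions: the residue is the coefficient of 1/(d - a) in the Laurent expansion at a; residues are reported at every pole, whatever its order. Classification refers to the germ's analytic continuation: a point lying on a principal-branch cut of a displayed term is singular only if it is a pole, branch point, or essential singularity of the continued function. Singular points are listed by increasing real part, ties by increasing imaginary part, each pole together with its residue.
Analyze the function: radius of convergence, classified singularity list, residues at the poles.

Denominator factor (d + 2/3): pole of order 1 at -2/3, modulus 2/3.
The radius of convergence is the smallest modulus among the singular points: 2/3.
At the order-1 pole -2/3 set g(d) = (d - (-2/3))*f(d) = 29*d**2/8 - 5*d/11 + 35/17.
Simple pole: residue = g(a) at a = -2/3, which is 13373/3366.

Radius of convergence at 0: 2/3.
At -2/3: a pole of order 1; residue 13373/3366.


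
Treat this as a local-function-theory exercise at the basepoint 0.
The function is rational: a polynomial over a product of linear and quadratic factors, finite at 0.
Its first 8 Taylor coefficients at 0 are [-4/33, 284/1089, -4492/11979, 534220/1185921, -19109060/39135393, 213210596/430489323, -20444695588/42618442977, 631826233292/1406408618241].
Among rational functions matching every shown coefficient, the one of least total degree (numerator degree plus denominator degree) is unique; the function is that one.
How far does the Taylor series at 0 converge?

The radius of convergence is 11/9.

No rational of total degree below 3 reproduces all 8 coefficients; solving the [0/3] Pade equations on them gives f(h) = -1/(3*(h + 11/9)*(h + 3/2)**2), whose expansion matches every shown term.
Denominator factor (h + 11/9): pole of order 1 at -11/9, modulus 11/9.
Denominator factor (h + 3/2)^2: pole of order 2 at -3/2, modulus 3/2.
The radius of convergence is the smallest modulus among the singular points: 11/9.


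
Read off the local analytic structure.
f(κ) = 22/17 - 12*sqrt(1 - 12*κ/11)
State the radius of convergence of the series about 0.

The radius of convergence is 11/12.

Branch term (-12)*sqrt(1 - κ/(11/12)): its argument vanishes at κ = 11/12, a square-root branch point, modulus 11/12.
The radius of convergence is the smallest modulus among the singular points: 11/12.


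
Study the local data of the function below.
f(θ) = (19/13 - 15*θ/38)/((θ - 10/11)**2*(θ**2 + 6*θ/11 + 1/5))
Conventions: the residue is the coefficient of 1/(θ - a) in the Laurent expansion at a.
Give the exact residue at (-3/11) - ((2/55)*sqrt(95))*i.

The factor θ**2 + 6*θ/11 + 1/5 splits as (θ - a)(θ - a') with a = (-3/11) - ((2/55)*sqrt(95))*i, a' = (-3/11) + ((2/55)*sqrt(95))*i. At the order-1 pole a set g(θ) = (θ - a)*f(θ) = [(19/13 - 15*θ/38)/(θ - 10/11)**2] / (θ - a').
Simple pole: residue = g(a) at a = (-3/11) - ((2/55)*sqrt(95))*i, which is (44609675/64466316) + ((4200262715/31846360104)*sqrt(95))*i.

The residue is (44609675/64466316) + ((4200262715/31846360104)*sqrt(95))*i.


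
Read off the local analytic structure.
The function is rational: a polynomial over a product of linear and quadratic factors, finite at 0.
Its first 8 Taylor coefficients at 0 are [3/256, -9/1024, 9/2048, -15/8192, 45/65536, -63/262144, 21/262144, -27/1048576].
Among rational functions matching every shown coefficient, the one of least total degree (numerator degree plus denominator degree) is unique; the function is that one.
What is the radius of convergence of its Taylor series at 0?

The radius of convergence is 4.

No rational of total degree below 3 reproduces all 8 coefficients; solving the [0/3] Pade equations on them gives f(ξ) = 3/(4*(ξ + 4)**3), whose expansion matches every shown term.
Denominator factor (ξ + 4)^3: pole of order 3 at -4, modulus 4.
The radius of convergence is the smallest modulus among the singular points: 4.


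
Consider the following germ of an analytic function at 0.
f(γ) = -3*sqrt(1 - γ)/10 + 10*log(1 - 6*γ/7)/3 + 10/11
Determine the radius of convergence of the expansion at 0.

The radius of convergence is 1.

Branch term (-3/10)*sqrt(1 - γ/(1)): its argument vanishes at γ = 1, a square-root branch point, modulus 1.
Branch term (10/3)*log(1 - γ/(7/6)): its argument vanishes at γ = 7/6, a logarithmic branch point, modulus 7/6.
The radius of convergence is the smallest modulus among the singular points: 1.


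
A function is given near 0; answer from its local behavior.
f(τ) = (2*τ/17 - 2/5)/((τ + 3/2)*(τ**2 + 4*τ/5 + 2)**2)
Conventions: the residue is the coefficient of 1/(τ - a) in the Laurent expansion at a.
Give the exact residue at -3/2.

At the order-1 pole -3/2 set g(τ) = (τ - (-3/2))*f(τ) = (2*τ/17 - 2/5)/(τ**2 + 4*τ/5 + 2)**2.
Simple pole: residue = g(a) at a = -3/2, which is -3920/63257.

The residue is -3920/63257.


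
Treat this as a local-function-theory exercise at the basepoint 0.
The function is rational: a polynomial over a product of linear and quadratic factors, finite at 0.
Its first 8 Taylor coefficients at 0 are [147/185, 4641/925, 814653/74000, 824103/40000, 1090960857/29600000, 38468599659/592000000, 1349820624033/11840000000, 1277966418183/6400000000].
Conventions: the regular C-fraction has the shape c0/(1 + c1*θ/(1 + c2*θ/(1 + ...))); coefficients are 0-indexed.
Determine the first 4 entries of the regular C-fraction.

Taylor coefficients (read off): a_0 = 147/185, a_1 = 4641/925, a_2 = 814653/74000, a_3 = 824103/40000.
c0 = a_0 = 147/185. Peel one level at a time: if S = 1 + c*θ/S' with S'(0) = 1, then c is the θ-coefficient of S and S' = c*θ/(S - 1).
S_1 = c0/f = 1 + (-221/35)*θ + (101981/3920)*θ^2 + ...; c1 = -221/35.
S_2 = c1*θ/(S_1 - 1) = 1 + (101981/24752)*θ + (44267361/62516480)*θ^2 + ...; c2 = 101981/24752.
S_3 = c2*θ/(S_2 - 1) = 1 + (-309871527/1803024080)*θ + ...; c3 = -309871527/1803024080.

The regular C-fraction coefficients are [147/185, -221/35, 101981/24752, -309871527/1803024080].


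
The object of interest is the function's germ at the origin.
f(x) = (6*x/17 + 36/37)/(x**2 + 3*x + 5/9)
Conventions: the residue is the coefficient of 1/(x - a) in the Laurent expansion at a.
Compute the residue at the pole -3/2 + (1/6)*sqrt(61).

The residue is 3/17 + (837/38369)*sqrt(61).

The factor x**2 + 3*x + 5/9 splits as (x - a)(x - a') with a = -3/2 + (1/6)*sqrt(61), a' = -3/2 - (1/6)*sqrt(61). At the order-1 pole a set g(x) = (x - a)*f(x) = [6*x/17 + 36/37] / (x - a').
Simple pole: residue = g(a) at a = -3/2 + (1/6)*sqrt(61), which is 3/17 + (837/38369)*sqrt(61).


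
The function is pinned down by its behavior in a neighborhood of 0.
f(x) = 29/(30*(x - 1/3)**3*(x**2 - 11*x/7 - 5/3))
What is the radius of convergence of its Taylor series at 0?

Denominator factor (x - 1/3)^3: pole of order 3 at 1/3, modulus 1/3.
Denominator factor (x**2 - 11*x/7 - 5/3): discriminant 1343/147, real irrational roots 11/14 + (1/42)*sqrt(4029) and 11/14 - (1/42)*sqrt(4029); poles of order 1, moduli 11/14 + (1/42)*sqrt(4029) and -11/14 + (1/42)*sqrt(4029).
The radius of convergence is the smallest modulus among the singular points: 1/3.

The radius of convergence is 1/3.


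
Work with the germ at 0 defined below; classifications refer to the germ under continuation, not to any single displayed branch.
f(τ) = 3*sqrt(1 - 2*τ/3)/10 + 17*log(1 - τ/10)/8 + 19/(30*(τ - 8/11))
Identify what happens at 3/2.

The point is an algebraic (square-root) branch point.

The term (3/10)*sqrt(1 - τ/(3/2)) has argument 1 - 3/2/(3/2) = 0 at 3/2: a square-root (algebraic, two-sheeted) branch point; the remaining terms are analytic or single-valued there.


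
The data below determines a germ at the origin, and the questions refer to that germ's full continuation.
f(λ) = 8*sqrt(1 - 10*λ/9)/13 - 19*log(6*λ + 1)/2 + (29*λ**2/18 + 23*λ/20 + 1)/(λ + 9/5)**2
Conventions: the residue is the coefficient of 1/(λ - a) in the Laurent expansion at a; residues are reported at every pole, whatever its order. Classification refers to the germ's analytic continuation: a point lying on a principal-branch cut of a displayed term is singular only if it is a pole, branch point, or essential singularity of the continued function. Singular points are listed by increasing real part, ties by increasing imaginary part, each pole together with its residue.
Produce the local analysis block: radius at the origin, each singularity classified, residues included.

Radius of convergence at 0: 1/6.
At -9/5: a pole of order 2; residue -93/20.
At -1/6: a logarithmic branch point.
At 9/10: an algebraic (square-root) branch point.

Denominator factor (λ + 9/5)^2: pole of order 2 at -9/5, modulus 9/5.
Branch term (-19/2)*log(1 - λ/(-1/6)): its argument vanishes at λ = -1/6, a logarithmic branch point, modulus 1/6.
Branch term (8/13)*sqrt(1 - λ/(9/10)): its argument vanishes at λ = 9/10, a square-root branch point, modulus 9/10.
The radius of convergence is the smallest modulus among the singular points: 1/6.
The branch terms are analytic at -9/5 and contribute nothing to the residue; only the rational part matters.
At the order-2 pole -9/5 set g(λ) = (λ - (-9/5))^2*(rational part) = 29*λ**2/18 + 23*λ/20 + 1.
Order-2 pole: residue = g'(a); g'(-9/5) = -93/20, so the residue is -93/20.
List the singular points by increasing real part (a conjugate pair: the negative imaginary part first).


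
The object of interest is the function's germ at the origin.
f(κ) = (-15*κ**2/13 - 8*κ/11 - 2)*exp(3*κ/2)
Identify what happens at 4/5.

There is no denominator, hence no pole anywhere.
The factor exp(3*κ/2) is entire.
So the germ continues analytically to 4/5.

The point is a regular point.


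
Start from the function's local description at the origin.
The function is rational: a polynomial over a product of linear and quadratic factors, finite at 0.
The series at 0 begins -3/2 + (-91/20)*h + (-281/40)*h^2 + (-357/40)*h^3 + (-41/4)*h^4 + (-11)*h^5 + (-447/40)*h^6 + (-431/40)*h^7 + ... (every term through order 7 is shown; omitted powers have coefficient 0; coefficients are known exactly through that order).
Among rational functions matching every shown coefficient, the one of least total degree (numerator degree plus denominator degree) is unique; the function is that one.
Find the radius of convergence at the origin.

No rational of total degree below 5 reproduces all 8 coefficients; solving the [2/3] Pade equations on them gives f(h) = (-17*h**2/8 + h/20 + 3/2)/(h - 1)**3, whose expansion matches every shown term.
Denominator factor (h - 1)^3: pole of order 3 at 1, modulus 1.
The radius of convergence is the smallest modulus among the singular points: 1.

The radius of convergence is 1.


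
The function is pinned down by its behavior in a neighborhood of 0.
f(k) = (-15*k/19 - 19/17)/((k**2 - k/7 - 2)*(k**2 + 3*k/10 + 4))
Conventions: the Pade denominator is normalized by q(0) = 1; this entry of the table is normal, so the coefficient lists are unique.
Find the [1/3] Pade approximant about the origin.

The Pade approximant has numerator coefficients [19/136, -21303880240/537058641719]; denominator coefficients [1, -392878103427/465561670840, 288530004869/931123341680, -78710194769/465561670840].

Taylor coefficients needed (expand at 0): a_0 = 19/136, a_1 = 56599/723520, a_2 = 4603421/202585600, a_3 = 1052491759/56723968000, a_4 = 20406497733/934277120000.
Write the denominator as Q(k) = 1 + q1*k + q2*k^2 + q3*k^3. Requiring Q*f - P = O(k^5) with deg P <= 1 kills the coefficients of k^2..k^4 in Q*f:
  k^2: a_2 + q1*a_1 + q2*a_0 = 0, i.e. 4603421/202585600 + (56599/723520)*q1 + (19/136)*q2 = 0.
  k^3: a_3 + q1*a_2 + q2*a_1 + q3*a_0 = 0, i.e. 1052491759/56723968000 + (4603421/202585600)*q1 + (56599/723520)*q2 + (19/136)*q3 = 0.
  k^4: a_4 + q1*a_3 + q2*a_2 + q3*a_1 = 0, i.e. 20406497733/934277120000 + (1052491759/56723968000)*q1 + (4603421/202585600)*q2 + (56599/723520)*q3 = 0.
Solving this linear system: q1 = -392878103427/465561670840, q2 = 288530004869/931123341680, q3 = -78710194769/465561670840.
The numerator is Q*f truncated at degree 1: P0 = a_0 = 19/136; P1 = a_1 + q1*a_0 = -21303880240/537058641719.


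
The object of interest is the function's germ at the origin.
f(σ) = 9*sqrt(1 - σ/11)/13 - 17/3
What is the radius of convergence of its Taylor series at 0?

Branch term (9/13)*sqrt(1 - σ/(11)): its argument vanishes at σ = 11, a square-root branch point, modulus 11.
The radius of convergence is the smallest modulus among the singular points: 11.

The radius of convergence is 11.


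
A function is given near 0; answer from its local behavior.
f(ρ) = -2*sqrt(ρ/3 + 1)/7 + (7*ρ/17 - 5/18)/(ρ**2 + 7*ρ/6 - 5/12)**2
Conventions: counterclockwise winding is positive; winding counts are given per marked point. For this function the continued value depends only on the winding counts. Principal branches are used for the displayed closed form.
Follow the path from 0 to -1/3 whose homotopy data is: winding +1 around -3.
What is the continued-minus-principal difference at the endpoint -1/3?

Continued minus principal equals (8/21)*sqrt(2).

The rational part is single-valued and drops out of the difference; each branch term changes only by its own monodromy.
(-2/7)*sqrt(1 - ρ/(-3)): winding +1 is odd, the square root flips sign, contributing -2*(-2/7)*sqrt(1 - (-1/3)/(-3)) = -2*(-2/7)*sqrt(8/9) = (8/21)*sqrt(2).
Summing the contributions at ρ = -1/3 gives (8/21)*sqrt(2).


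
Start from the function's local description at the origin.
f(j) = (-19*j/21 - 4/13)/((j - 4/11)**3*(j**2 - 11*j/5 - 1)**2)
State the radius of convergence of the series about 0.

Denominator factor (j**2 - 11*j/5 - 1)^2: discriminant 221/25, real irrational roots 11/10 + (1/10)*sqrt(221) and 11/10 - (1/10)*sqrt(221); poles of order 2, moduli 11/10 + (1/10)*sqrt(221) and -11/10 + (1/10)*sqrt(221).
Denominator factor (j - 4/11)^3: pole of order 3 at 4/11, modulus 4/11.
The radius of convergence is the smallest modulus among the singular points: 4/11.

The radius of convergence is 4/11.


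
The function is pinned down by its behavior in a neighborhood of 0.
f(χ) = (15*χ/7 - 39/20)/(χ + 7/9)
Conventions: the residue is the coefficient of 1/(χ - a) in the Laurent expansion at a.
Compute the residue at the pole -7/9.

The residue is -217/60.

At the order-1 pole -7/9 set g(χ) = (χ - (-7/9))*f(χ) = 15*χ/7 - 39/20.
Simple pole: residue = g(a) at a = -7/9, which is -217/60.


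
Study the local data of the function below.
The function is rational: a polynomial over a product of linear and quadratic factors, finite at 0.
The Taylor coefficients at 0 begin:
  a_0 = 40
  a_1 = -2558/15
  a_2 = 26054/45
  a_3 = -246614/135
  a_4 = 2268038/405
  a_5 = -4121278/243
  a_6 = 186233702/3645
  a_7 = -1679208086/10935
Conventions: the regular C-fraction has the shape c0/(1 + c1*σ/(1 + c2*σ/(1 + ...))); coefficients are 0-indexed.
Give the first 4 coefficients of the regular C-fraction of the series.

Taylor coefficients (read off): a_0 = 40, a_1 = -2558/15, a_2 = 26054/45, a_3 = -246614/135.
c0 = a_0 = 40. Peel one level at a time: if S = 1 + c*σ/S' with S'(0) = 1, then c is the σ-coefficient of S and S' = c*σ/(S - 1).
S_1 = c0/f = 1 + (1279/300)*σ + (111047/30000)*σ^2 + ...; c1 = 1279/300.
S_2 = c1*σ/(S_1 - 1) = 1 + (-111047/127900)*σ + (1332564/1635841)*σ^2 + ...; c2 = -111047/127900.
S_3 = c2*σ/(S_2 - 1) = 1 + (1200/1279)*σ + ...; c3 = 1200/1279.

The regular C-fraction coefficients are [40, 1279/300, -111047/127900, 1200/1279].


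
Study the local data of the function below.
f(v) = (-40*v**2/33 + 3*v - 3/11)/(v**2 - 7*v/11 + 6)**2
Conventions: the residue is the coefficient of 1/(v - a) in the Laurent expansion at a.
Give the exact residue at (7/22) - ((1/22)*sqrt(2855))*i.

The factor v**2 - 7*v/11 + 6 splits as (v - a)(v - a') with a = (7/22) - ((1/22)*sqrt(2855))*i, a' = (7/22) + ((1/22)*sqrt(2855))*i. At the order-2 pole a set g(v) = (v - a)^2*f(v) = [-40*v**2/33 + 3*v - 3/11] / (v - a')^2.
Order-2 pole: residue = g'(a); g'((7/22) - ((1/22)*sqrt(2855))*i) = -((3509/1630205)*sqrt(2855))*i, so the residue is -((3509/1630205)*sqrt(2855))*i.

The residue is -((3509/1630205)*sqrt(2855))*i.


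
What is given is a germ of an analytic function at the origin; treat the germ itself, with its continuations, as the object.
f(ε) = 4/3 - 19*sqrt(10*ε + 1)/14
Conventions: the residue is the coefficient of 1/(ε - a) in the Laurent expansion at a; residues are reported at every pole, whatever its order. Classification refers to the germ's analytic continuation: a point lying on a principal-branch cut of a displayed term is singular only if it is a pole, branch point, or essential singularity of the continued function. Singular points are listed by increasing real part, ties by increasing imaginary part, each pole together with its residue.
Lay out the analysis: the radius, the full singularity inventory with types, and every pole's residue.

Radius of convergence at 0: 1/10.
At -1/10: an algebraic (square-root) branch point.

Branch term (-19/14)*sqrt(1 - ε/(-1/10)): its argument vanishes at ε = -1/10, a square-root branch point, modulus 1/10.
The radius of convergence is the smallest modulus among the singular points: 1/10.


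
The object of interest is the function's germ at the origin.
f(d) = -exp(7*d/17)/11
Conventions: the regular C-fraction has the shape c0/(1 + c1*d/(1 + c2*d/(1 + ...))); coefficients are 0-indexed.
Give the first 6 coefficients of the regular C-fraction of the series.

The regular C-fraction coefficients are [-1/11, -7/17, 7/34, -7/102, 7/102, -7/170].

Taylor coefficients (expand at 0): a_0 = -1/11, a_1 = -7/187, a_2 = -49/6358, a_3 = -343/324258, a_4 = -2401/22049544, a_5 = -16807/1874211240.
c0 = a_0 = -1/11. Peel one level at a time: if S = 1 + c*d/S' with S'(0) = 1, then c is the d-coefficient of S and S' = c*d/(S - 1).
S_1 = c0/f = 1 + (-7/17)*d + (49/578)*d^2 + ...; c1 = -7/17.
S_2 = c1*d/(S_1 - 1) = 1 + (7/34)*d + (49/3468)*d^2 + ...; c2 = 7/34.
S_3 = c2*d/(S_2 - 1) = 1 + (-7/102)*d + (49/10404)*d^2 + ...; c3 = -7/102.
S_4 = c3*d/(S_3 - 1) = 1 + (7/102)*d + (49/17340)*d^2 + ...; c4 = 7/102.
S_5 = c4*d/(S_4 - 1) = 1 + (-7/170)*d + ...; c5 = -7/170.


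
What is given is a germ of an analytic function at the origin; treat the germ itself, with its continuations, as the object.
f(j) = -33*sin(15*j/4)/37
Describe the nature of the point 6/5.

There is no denominator, hence no pole anywhere.
The factor -sin(15*j/4) is entire.
So the germ continues analytically to 6/5.

The point is a regular point.


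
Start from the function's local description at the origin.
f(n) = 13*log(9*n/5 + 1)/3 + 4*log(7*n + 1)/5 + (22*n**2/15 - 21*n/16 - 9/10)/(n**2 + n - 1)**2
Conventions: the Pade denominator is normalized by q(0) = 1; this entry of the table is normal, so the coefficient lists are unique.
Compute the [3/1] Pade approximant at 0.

Taylor coefficients needed (expand at 0): a_0 = -9/10, a_1 = 823/80, a_2 = -19367/600, a_3 = 174523/2000, a_4 = -7730461/15000.
Write the denominator as Q(n) = 1 + q1*n. Requiring Q*f - P = O(n^5) with deg P <= 3 kills the coefficients of n^4..n^4 in Q*f:
  n^4: a_4 + q1*a_3 = 0, i.e. -7730461/15000 + (174523/2000)*q1 = 0.
Solving this linear system: q1 = 15460922/2617845.
The numerator is Q*f truncated at degree 3: P0 = a_0 = -9/10; P1 = a_1 + q1*a_0 = 347100017/69809200; P2 = a_2 + q1*a_1 = 1491091231/52356900; P3 = a_3 + q1*a_2 = -324738854987/3141414000.

The Pade approximant has numerator coefficients [-9/10, 347100017/69809200, 1491091231/52356900, -324738854987/3141414000]; denominator coefficients [1, 15460922/2617845].


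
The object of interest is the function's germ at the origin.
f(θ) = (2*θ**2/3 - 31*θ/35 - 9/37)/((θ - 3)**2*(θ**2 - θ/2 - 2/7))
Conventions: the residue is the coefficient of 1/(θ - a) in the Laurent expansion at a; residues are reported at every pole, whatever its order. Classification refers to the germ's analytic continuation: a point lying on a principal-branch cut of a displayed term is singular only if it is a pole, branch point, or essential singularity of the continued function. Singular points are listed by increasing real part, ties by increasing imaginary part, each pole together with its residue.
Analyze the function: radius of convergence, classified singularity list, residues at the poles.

Radius of convergence at 0: -1/4 + (1/28)*sqrt(273).
At 1/4 - (1/28)*sqrt(273): a pole of order 1; residue -19651/377437 + (558643/220800645)*sqrt(273).
At 1/4 + (1/28)*sqrt(273): a pole of order 1; residue -19651/377437 - (558643/220800645)*sqrt(273).
At 3: a pole of order 2; residue 39302/377437.

Denominator factor (θ**2 - θ/2 - 2/7): discriminant 39/28, real irrational roots 1/4 + (1/28)*sqrt(273) and 1/4 - (1/28)*sqrt(273); poles of order 1, moduli 1/4 + (1/28)*sqrt(273) and -1/4 + (1/28)*sqrt(273).
Denominator factor (θ - 3)^2: pole of order 2 at 3, modulus 3.
The radius of convergence is the smallest modulus among the singular points: -1/4 + (1/28)*sqrt(273).
The factor θ**2 - θ/2 - 2/7 splits as (θ - a)(θ - a') with a = 1/4 - (1/28)*sqrt(273), a' = 1/4 + (1/28)*sqrt(273). At the order-1 pole a set g(θ) = (θ - a)*f(θ) = [(2*θ**2/3 - 31*θ/35 - 9/37)/(θ - 3)**2] / (θ - a').
Simple pole: residue = g(a) at a = 1/4 - (1/28)*sqrt(273), which is -19651/377437 + (558643/220800645)*sqrt(273).
The factor θ**2 - θ/2 - 2/7 splits as (θ - a)(θ - a') with a = 1/4 + (1/28)*sqrt(273), a' = 1/4 - (1/28)*sqrt(273). At the order-1 pole a set g(θ) = (θ - a)*f(θ) = [(2*θ**2/3 - 31*θ/35 - 9/37)/(θ - 3)**2] / (θ - a').
Simple pole: residue = g(a) at a = 1/4 + (1/28)*sqrt(273), which is -19651/377437 - (558643/220800645)*sqrt(273).
At the order-2 pole 3 set g(θ) = (θ - (3))^2*f(θ) = (2*θ**2/3 - 31*θ/35 - 9/37)/(θ**2 - θ/2 - 2/7).
Order-2 pole: residue = g'(a); g'(3) = 39302/377437, so the residue is 39302/377437.
List the singular points by increasing real part (a conjugate pair: the negative imaginary part first).


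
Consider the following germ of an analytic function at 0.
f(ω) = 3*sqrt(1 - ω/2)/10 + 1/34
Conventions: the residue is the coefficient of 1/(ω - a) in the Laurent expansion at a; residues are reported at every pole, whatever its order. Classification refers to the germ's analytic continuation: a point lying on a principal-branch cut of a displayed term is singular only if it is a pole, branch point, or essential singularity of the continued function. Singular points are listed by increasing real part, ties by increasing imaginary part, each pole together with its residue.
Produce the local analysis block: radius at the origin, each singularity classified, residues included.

Branch term (3/10)*sqrt(1 - ω/(2)): its argument vanishes at ω = 2, a square-root branch point, modulus 2.
The radius of convergence is the smallest modulus among the singular points: 2.

Radius of convergence at 0: 2.
At 2: an algebraic (square-root) branch point.


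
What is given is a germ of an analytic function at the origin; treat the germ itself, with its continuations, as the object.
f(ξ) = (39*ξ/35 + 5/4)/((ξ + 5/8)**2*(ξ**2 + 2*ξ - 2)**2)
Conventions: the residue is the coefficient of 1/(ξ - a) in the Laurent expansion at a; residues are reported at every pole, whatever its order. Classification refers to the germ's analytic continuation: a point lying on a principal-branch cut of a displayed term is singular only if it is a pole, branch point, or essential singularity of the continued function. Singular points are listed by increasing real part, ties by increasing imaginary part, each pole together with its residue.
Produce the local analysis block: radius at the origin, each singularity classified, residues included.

Radius of convergence at 0: 5/8.
At -1 - sqrt(3): a pole of order 2; residue -6141952/71499015 + (2287132/71499015)*sqrt(3).
At -5/8: a pole of order 2; residue 12283904/71499015.
At -1 + sqrt(3): a pole of order 2; residue -6141952/71499015 - (2287132/71499015)*sqrt(3).

Denominator factor (ξ + 5/8)^2: pole of order 2 at -5/8, modulus 5/8.
Denominator factor (ξ**2 + 2*ξ - 2)^2: discriminant 12, real irrational roots -1 + sqrt(3) and -1 - sqrt(3); poles of order 2, moduli -1 + sqrt(3) and 1 + sqrt(3).
The radius of convergence is the smallest modulus among the singular points: 5/8.
The factor ξ**2 + 2*ξ - 2 splits as (ξ - a)(ξ - a') with a = -1 - sqrt(3), a' = -1 + sqrt(3). At the order-2 pole a set g(ξ) = (ξ - a)^2*f(ξ) = [(39*ξ/35 + 5/4)/(ξ + 5/8)**2] / (ξ - a')^2.
Order-2 pole: residue = g'(a); g'(-1 - sqrt(3)) = -6141952/71499015 + (2287132/71499015)*sqrt(3), so the residue is -6141952/71499015 + (2287132/71499015)*sqrt(3).
At the order-2 pole -5/8 set g(ξ) = (ξ - (-5/8))^2*f(ξ) = (39*ξ/35 + 5/4)/(ξ**2 + 2*ξ - 2)**2.
Order-2 pole: residue = g'(a); g'(-5/8) = 12283904/71499015, so the residue is 12283904/71499015.
The factor ξ**2 + 2*ξ - 2 splits as (ξ - a)(ξ - a') with a = -1 + sqrt(3), a' = -1 - sqrt(3). At the order-2 pole a set g(ξ) = (ξ - a)^2*f(ξ) = [(39*ξ/35 + 5/4)/(ξ + 5/8)**2] / (ξ - a')^2.
Order-2 pole: residue = g'(a); g'(-1 + sqrt(3)) = -6141952/71499015 - (2287132/71499015)*sqrt(3), so the residue is -6141952/71499015 - (2287132/71499015)*sqrt(3).
List the singular points by increasing real part (a conjugate pair: the negative imaginary part first).


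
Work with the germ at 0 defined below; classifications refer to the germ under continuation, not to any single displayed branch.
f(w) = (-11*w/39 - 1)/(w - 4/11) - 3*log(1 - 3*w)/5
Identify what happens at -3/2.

Denominator factors: w - 4/11 = -41/22 at w = -3/2 — none vanishes.
Branch term log(1 - w/(1/3)): argument at -3/2 is 11/2, nonzero, so -3/2 is not its branch point (a point on a principal cut is still regular for the continued germ).
So the germ continues analytically to -3/2.

The point is a regular point.


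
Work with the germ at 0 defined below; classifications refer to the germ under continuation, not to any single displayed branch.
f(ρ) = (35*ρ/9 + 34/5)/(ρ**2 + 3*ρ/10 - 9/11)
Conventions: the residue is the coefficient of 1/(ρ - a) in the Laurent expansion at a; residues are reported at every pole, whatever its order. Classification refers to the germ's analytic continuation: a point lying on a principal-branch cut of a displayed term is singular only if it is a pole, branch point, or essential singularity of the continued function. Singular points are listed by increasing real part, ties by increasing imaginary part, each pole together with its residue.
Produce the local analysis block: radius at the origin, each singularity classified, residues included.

Denominator factor (ρ**2 + 3*ρ/10 - 9/11): discriminant 3699/1100, real irrational roots -3/20 + (3/220)*sqrt(4521) and -3/20 - (3/220)*sqrt(4521); poles of order 1, moduli -3/20 + (3/220)*sqrt(4521) and 3/20 + (3/220)*sqrt(4521).
The radius of convergence is the smallest modulus among the singular points: -3/20 + (3/220)*sqrt(4521).
The factor ρ**2 + 3*ρ/10 - 9/11 splits as (ρ - a)(ρ - a') with a = -3/20 - (3/220)*sqrt(4521), a' = -3/20 + (3/220)*sqrt(4521). At the order-1 pole a set g(ρ) = (ρ - a)*f(ρ) = [35*ρ/9 + 34/5] / (ρ - a').
Simple pole: residue = g(a) at a = -3/20 - (3/220)*sqrt(4521), which is 35/18 - (373/7398)*sqrt(4521).
The factor ρ**2 + 3*ρ/10 - 9/11 splits as (ρ - a)(ρ - a') with a = -3/20 + (3/220)*sqrt(4521), a' = -3/20 - (3/220)*sqrt(4521). At the order-1 pole a set g(ρ) = (ρ - a)*f(ρ) = [35*ρ/9 + 34/5] / (ρ - a').
Simple pole: residue = g(a) at a = -3/20 + (3/220)*sqrt(4521), which is 35/18 + (373/7398)*sqrt(4521).
List the singular points by increasing real part (a conjugate pair: the negative imaginary part first).

Radius of convergence at 0: -3/20 + (3/220)*sqrt(4521).
At -3/20 - (3/220)*sqrt(4521): a pole of order 1; residue 35/18 - (373/7398)*sqrt(4521).
At -3/20 + (3/220)*sqrt(4521): a pole of order 1; residue 35/18 + (373/7398)*sqrt(4521).
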